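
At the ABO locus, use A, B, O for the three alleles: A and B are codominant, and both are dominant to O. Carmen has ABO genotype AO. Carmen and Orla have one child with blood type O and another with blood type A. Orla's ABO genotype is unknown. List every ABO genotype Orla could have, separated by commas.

AO, BO, OO

For each candidate genotype of Orla, check whether crossing it with AO can produce every observed child phenotype.
  AA → possible child types {A} ✗
  AB → possible child types {A, B, AB} ✗
  AO → possible child types {O, A} ✓
  BB → possible child types {B, AB} ✗
  BO → possible child types {O, A, B, AB} ✓
  OO → possible child types {O, A} ✓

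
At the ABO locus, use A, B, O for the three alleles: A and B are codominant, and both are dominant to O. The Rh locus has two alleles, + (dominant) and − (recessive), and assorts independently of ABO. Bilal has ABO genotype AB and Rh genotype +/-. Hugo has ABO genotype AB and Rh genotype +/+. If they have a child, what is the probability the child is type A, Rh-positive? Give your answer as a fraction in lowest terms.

1/4

ABO cross AB × AB → offspring phenotypes: 1/4 A, 1/4 B, 1/2 AB.
Rh cross +/- × +/+ → 1 Rh+.
Independent loci: P(type A, Rh-positive) = 1/4 × 1 = 1/4.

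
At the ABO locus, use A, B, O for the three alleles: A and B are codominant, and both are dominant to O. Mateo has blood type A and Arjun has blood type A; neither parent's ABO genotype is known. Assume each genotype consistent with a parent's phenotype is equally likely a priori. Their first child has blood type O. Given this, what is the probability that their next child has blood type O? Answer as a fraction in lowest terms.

1/4

Possible genotypes: Mateo ∈ {AA, AO}; Arjun ∈ {AA, AO}.
Weight each parental genotype pair by prior × P(type-O child):
  AO × AO: posterior weight 1; P(next child type O) = 1/4.
Weighted sum = 1/4.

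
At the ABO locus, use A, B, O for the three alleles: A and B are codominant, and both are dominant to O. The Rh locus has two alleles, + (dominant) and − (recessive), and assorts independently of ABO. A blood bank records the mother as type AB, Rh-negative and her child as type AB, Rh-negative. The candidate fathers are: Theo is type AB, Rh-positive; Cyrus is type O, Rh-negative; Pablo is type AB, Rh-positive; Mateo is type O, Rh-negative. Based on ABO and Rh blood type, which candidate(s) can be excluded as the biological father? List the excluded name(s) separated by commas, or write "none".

Cyrus, Mateo

A candidate is excluded only if no genotype consistent with his phenotype could produce a type AB, Rh-negative child with a type AB, Rh-negative mother.
Cyrus (type O, Rh-): no genotype consistent with that phenotype can produce a type-AB Rh- child with a type-AB mother.
Mateo (type O, Rh-): no genotype consistent with that phenotype can produce a type-AB Rh- child with a type-AB mother.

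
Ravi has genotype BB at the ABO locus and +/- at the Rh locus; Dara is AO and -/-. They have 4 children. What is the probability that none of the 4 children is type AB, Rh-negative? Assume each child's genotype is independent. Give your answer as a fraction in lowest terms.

ABO cross BB × AO → 1/2 B, 1/2 AB.
Rh cross +/- × -/- → 1/2 Rh+, 1/2 Rh-; so P(type AB, Rh-negative) = 1/2 × 1/2 = 1/4 per child.
P(not type AB, Rh-negative) = 3/4 for one child; (3/4)^4 = 81/256.

81/256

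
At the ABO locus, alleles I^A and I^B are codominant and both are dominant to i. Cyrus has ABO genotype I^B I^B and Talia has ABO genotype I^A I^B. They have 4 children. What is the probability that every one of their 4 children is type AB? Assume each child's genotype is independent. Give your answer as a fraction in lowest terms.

1/16

ABO cross I^B I^B × I^A I^B → 1/2 B, 1/2 AB.
So P(type AB) = 1/2 per child.
All 4 independent: (1/2)^4 = 1/16.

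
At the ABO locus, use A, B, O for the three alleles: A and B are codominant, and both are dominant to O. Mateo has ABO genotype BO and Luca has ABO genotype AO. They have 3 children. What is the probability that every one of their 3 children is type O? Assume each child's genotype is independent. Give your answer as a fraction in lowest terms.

1/64

ABO cross BO × AO → 1/4 O, 1/4 A, 1/4 B, 1/4 AB.
So P(type O) = 1/4 per child.
All 3 independent: (1/4)^3 = 1/64.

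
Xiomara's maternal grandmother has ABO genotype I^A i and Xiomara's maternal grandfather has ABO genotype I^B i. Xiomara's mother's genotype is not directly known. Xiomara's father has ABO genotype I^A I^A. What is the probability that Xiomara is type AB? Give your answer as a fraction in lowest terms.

1/4

Xiomara's mother's ABO genotype from I^A i × I^B i: 1/4 I^A I^B, 1/4 I^A i, 1/4 I^B i, 1/4 i i.
Crossing each possibility with the father I^A I^A and summing P(type AB): 1/4·1/2 + 1/4·0 + 1/4·1/2 + 1/4·0 = 1/4.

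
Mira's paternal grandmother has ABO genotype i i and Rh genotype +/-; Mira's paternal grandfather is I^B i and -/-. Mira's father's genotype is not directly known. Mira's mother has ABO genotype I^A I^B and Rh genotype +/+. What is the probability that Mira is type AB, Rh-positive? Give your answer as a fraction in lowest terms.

Mira's father's ABO genotype from i i × I^B i: 1/2 I^B i, 1/2 i i.
Crossing each possibility with the mother I^A I^B and summing P(type AB): 1/2·1/4 + 1/2·0 = 1/8.
Similarly for Rh via the father's Rh distribution: P(Rh+) = 1.
Independent loci: 1/8 × 1 = 1/8.

1/8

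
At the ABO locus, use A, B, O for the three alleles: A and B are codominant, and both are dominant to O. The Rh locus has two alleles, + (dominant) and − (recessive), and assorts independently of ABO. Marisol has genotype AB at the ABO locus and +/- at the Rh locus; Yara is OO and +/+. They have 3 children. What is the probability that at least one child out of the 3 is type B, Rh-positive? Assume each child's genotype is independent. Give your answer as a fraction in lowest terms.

ABO cross AB × OO → 1/2 A, 1/2 B.
Rh cross +/- × +/+ → 1 Rh+; so P(type B, Rh-positive) = 1/2 × 1 = 1/2 per child.
P(none) = (1/2)^3 = 1/8; P(at least one) = 1 − 1/8 = 7/8.

7/8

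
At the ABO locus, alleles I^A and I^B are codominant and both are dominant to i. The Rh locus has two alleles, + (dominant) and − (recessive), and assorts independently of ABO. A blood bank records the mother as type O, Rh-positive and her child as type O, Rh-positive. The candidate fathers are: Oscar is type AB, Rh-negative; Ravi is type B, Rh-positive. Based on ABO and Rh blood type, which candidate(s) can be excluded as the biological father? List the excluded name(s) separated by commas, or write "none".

Oscar

A candidate is excluded only if no genotype consistent with his phenotype could produce a type O, Rh-positive child with a type O, Rh-positive mother.
Oscar (type AB, Rh-): no genotype consistent with that phenotype can produce a type-O Rh+ child with a type-O mother.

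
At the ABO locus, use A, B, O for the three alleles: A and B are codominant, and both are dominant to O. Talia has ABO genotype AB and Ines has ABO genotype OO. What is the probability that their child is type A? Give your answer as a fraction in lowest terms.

ABO cross AB × OO → offspring phenotypes: 1/2 A, 1/2 B.
So P(type A) = 1/2.

1/2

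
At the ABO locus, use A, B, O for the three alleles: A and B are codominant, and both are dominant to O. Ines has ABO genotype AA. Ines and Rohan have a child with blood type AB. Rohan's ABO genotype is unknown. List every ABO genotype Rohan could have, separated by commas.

AB, BB, BO

For each candidate genotype of Rohan, check whether crossing it with AA can produce every observed child phenotype.
  AA → possible child types {A} ✗
  AB → possible child types {A, AB} ✓
  AO → possible child types {A} ✗
  BB → possible child types {AB} ✓
  BO → possible child types {A, AB} ✓
  OO → possible child types {A} ✗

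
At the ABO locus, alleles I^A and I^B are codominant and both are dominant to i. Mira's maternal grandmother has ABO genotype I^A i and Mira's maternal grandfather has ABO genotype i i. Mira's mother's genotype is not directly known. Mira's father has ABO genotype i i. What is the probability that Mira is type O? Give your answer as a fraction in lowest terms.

3/4

Mira's mother's ABO genotype from I^A i × i i: 1/2 I^A i, 1/2 i i.
Crossing each possibility with the father i i and summing P(type O): 1/2·1/2 + 1/2·1 = 3/4.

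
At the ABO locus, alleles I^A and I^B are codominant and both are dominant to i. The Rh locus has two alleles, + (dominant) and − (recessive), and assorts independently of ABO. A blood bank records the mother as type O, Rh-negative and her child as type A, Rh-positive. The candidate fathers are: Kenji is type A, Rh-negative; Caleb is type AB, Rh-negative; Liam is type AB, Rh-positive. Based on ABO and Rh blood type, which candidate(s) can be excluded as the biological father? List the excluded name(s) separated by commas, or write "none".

A candidate is excluded only if no genotype consistent with his phenotype could produce a type A, Rh-positive child with a type O, Rh-negative mother.
Kenji (type A, Rh-): no genotype consistent with that phenotype can produce a type-A Rh+ child with a type-O mother.
Caleb (type AB, Rh-): no genotype consistent with that phenotype can produce a type-A Rh+ child with a type-O mother.

Kenji, Caleb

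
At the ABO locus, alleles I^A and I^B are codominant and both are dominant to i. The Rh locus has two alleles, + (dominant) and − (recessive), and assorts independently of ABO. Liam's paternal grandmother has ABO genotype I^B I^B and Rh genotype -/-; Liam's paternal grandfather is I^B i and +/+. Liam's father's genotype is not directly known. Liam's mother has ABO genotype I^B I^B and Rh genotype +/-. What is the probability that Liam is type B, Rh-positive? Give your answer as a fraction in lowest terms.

Liam's father's ABO genotype from I^B I^B × I^B i: 1/2 I^B I^B, 1/2 I^B i.
Crossing each possibility with the mother I^B I^B and summing P(type B): 1/2·1 + 1/2·1 = 1.
Similarly for Rh via the father's Rh distribution: P(Rh+) = 3/4.
Independent loci: 1 × 3/4 = 3/4.

3/4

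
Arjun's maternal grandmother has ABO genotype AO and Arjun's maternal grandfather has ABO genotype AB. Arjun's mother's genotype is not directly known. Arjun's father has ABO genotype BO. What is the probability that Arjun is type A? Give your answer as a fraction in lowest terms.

1/4

Arjun's mother's ABO genotype from AO × AB: 1/4 AA, 1/4 AB, 1/4 AO, 1/4 BO.
Crossing each possibility with the father BO and summing P(type A): 1/4·1/2 + 1/4·1/4 + 1/4·1/4 + 1/4·0 = 1/4.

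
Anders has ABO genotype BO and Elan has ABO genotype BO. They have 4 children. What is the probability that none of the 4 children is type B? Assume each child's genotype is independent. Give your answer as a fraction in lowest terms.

ABO cross BO × BO → 1/4 O, 3/4 B.
So P(type B) = 3/4 per child.
P(not type B) = 1/4 for one child; (1/4)^4 = 1/256.

1/256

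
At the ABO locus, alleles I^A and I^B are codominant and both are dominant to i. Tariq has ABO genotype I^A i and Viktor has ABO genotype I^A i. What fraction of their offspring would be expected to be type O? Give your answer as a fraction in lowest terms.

ABO cross I^A i × I^A i → offspring phenotypes: 1/4 O, 3/4 A.
So P(type O) = 1/4.

1/4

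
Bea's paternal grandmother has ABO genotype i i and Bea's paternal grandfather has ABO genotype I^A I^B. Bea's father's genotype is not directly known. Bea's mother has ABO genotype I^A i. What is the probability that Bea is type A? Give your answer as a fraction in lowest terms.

1/2

Bea's father's ABO genotype from i i × I^A I^B: 1/2 I^A i, 1/2 I^B i.
Crossing each possibility with the mother I^A i and summing P(type A): 1/2·3/4 + 1/2·1/4 = 1/2.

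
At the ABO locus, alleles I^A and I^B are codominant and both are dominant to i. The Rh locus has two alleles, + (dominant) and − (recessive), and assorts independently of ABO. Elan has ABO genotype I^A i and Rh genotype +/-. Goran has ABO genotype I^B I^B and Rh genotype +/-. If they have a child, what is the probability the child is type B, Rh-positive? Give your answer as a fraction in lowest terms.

ABO cross I^A i × I^B I^B → offspring phenotypes: 1/2 B, 1/2 AB.
Rh cross +/- × +/- → 3/4 Rh+, 1/4 Rh-.
Independent loci: P(type B, Rh-positive) = 1/2 × 3/4 = 3/8.

3/8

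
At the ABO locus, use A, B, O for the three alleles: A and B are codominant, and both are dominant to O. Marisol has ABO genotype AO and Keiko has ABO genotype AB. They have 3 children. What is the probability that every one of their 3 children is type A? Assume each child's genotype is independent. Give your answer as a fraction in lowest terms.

ABO cross AO × AB → 1/2 A, 1/4 B, 1/4 AB.
So P(type A) = 1/2 per child.
All 3 independent: (1/2)^3 = 1/8.

1/8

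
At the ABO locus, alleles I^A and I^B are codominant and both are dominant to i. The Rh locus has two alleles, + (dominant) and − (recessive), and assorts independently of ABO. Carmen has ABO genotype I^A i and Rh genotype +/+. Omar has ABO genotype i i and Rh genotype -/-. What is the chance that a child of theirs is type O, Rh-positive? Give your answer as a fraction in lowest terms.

ABO cross I^A i × i i → offspring phenotypes: 1/2 O, 1/2 A.
Rh cross +/+ × -/- → 1 Rh+.
Independent loci: P(type O, Rh-positive) = 1/2 × 1 = 1/2.

1/2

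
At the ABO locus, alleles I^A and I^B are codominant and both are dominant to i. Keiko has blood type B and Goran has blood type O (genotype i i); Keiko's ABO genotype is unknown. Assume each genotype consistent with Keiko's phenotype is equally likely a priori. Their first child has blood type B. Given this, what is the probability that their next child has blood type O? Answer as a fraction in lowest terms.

Possible genotypes: Keiko ∈ {I^B I^B, I^B i}; Goran ∈ {i i}.
Weight each parental genotype pair by prior × P(type-B child):
  I^B I^B × i i: posterior weight 2/3; P(next child type O) = 0.
  I^B i × i i: posterior weight 1/3; P(next child type O) = 1/2.
Weighted sum = 1/6.

1/6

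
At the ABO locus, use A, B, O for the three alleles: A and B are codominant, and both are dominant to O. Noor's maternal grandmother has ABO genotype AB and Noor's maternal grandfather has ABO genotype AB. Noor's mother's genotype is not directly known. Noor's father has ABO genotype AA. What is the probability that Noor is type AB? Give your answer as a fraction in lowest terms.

Noor's mother's ABO genotype from AB × AB: 1/4 AA, 1/2 AB, 1/4 BB.
Crossing each possibility with the father AA and summing P(type AB): 1/4·0 + 1/2·1/2 + 1/4·1 = 1/2.

1/2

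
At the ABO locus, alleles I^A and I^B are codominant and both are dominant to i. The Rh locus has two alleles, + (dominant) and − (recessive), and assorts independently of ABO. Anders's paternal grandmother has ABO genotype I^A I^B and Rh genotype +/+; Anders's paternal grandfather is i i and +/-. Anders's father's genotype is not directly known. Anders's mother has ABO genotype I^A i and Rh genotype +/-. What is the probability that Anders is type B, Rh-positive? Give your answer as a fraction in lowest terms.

7/64

Anders's father's ABO genotype from I^A I^B × i i: 1/2 I^A i, 1/2 I^B i.
Crossing each possibility with the mother I^A i and summing P(type B): 1/2·0 + 1/2·1/4 = 1/8.
Similarly for Rh via the father's Rh distribution: P(Rh+) = 7/8.
Independent loci: 1/8 × 7/8 = 7/64.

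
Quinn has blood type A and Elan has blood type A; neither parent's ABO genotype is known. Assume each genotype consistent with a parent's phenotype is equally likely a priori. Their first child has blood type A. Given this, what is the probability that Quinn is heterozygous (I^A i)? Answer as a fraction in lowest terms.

Possible genotypes: Quinn ∈ {I^A I^A, I^A i}; Elan ∈ {I^A I^A, I^A i}.
Weight each parental genotype pair by prior × P(type-A child):
  I^A I^A × I^A I^A: posterior weight 4/15.
  I^A I^A × I^A i: posterior weight 4/15.
  I^A i × I^A I^A: posterior weight 4/15.
  I^A i × I^A i: posterior weight 1/5.
Sum the posterior weight over pairs where Quinn is I^A i: 7/15.

7/15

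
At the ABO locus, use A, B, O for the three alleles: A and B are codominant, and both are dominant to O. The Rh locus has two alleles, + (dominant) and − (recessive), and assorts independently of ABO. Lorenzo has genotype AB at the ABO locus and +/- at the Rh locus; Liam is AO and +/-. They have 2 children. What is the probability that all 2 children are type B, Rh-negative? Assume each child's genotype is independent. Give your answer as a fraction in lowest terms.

1/256

ABO cross AB × AO → 1/2 A, 1/4 B, 1/4 AB.
Rh cross +/- × +/- → 3/4 Rh+, 1/4 Rh-; so P(type B, Rh-negative) = 1/4 × 1/4 = 1/16 per child.
All 2 independent: (1/16)^2 = 1/256.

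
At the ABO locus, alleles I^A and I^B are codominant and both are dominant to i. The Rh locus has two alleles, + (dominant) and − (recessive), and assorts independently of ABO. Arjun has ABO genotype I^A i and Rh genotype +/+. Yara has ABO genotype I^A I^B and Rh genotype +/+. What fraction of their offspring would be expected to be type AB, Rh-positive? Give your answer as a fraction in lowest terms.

1/4

ABO cross I^A i × I^A I^B → offspring phenotypes: 1/2 A, 1/4 B, 1/4 AB.
Rh cross +/+ × +/+ → 1 Rh+.
Independent loci: P(type AB, Rh-positive) = 1/4 × 1 = 1/4.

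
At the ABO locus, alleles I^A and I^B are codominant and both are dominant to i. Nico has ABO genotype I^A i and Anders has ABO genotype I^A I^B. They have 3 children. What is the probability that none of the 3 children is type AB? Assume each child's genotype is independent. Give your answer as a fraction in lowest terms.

27/64

ABO cross I^A i × I^A I^B → 1/2 A, 1/4 B, 1/4 AB.
So P(type AB) = 1/4 per child.
P(not type AB) = 3/4 for one child; (3/4)^3 = 27/64.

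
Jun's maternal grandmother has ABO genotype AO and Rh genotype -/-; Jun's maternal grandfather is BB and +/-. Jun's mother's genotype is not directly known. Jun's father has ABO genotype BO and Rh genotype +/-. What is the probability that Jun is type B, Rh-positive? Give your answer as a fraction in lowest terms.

Jun's mother's ABO genotype from AO × BB: 1/2 AB, 1/2 BO.
Crossing each possibility with the father BO and summing P(type B): 1/2·1/2 + 1/2·3/4 = 5/8.
Similarly for Rh via the mother's Rh distribution: P(Rh+) = 5/8.
Independent loci: 5/8 × 5/8 = 25/64.

25/64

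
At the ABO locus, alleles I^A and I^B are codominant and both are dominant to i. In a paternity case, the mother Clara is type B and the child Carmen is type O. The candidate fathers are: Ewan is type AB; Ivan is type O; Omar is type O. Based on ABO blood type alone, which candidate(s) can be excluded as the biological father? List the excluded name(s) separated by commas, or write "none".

Ewan

A candidate is excluded only if no genotype consistent with his phenotype could produce a type O child with a type B mother.
Ewan (type AB): no genotype consistent with that phenotype can produce a type-O child with a type-B mother.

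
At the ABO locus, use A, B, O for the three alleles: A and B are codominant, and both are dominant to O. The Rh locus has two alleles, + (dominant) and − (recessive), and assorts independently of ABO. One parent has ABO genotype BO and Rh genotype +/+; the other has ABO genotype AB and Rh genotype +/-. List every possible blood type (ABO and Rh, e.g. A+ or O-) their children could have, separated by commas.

A+, B+, AB+

Gametes from BO × AB give offspring ABO genotypes AB, AO, BB, BO, i.e. phenotypes A, B, AB.
Rh cross +/+ × +/- → phenotypes Rh+.
Combining independently: A+, B+, AB+.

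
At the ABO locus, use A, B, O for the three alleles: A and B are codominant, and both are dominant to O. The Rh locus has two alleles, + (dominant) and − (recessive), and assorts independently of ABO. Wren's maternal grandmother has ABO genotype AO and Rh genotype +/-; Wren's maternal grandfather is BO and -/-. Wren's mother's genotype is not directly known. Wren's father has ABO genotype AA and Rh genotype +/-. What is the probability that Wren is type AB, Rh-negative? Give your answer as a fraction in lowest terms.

3/32

Wren's mother's ABO genotype from AO × BO: 1/4 AB, 1/4 AO, 1/4 BO, 1/4 OO.
Crossing each possibility with the father AA and summing P(type AB): 1/4·1/2 + 1/4·0 + 1/4·1/2 + 1/4·0 = 1/4.
Similarly for Rh via the mother's Rh distribution: P(Rh-) = 3/8.
Independent loci: 1/4 × 3/8 = 3/32.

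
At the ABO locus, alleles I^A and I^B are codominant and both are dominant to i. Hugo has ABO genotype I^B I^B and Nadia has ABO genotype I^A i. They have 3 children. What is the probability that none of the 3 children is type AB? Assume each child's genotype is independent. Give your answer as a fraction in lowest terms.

ABO cross I^B I^B × I^A i → 1/2 B, 1/2 AB.
So P(type AB) = 1/2 per child.
P(not type AB) = 1/2 for one child; (1/2)^3 = 1/8.

1/8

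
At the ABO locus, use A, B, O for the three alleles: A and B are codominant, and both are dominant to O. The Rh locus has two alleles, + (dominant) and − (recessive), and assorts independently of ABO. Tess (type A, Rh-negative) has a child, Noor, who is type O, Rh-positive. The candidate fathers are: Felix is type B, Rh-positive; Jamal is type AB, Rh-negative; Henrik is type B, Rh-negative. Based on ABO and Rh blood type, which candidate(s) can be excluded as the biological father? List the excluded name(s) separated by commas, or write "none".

A candidate is excluded only if no genotype consistent with his phenotype could produce a type O, Rh-positive child with a type A, Rh-negative mother.
Jamal (type AB, Rh-): no genotype consistent with that phenotype can produce a type-O Rh+ child with a type-A mother.
Henrik (type B, Rh-): no genotype consistent with that phenotype can produce a type-O Rh+ child with a type-A mother.

Jamal, Henrik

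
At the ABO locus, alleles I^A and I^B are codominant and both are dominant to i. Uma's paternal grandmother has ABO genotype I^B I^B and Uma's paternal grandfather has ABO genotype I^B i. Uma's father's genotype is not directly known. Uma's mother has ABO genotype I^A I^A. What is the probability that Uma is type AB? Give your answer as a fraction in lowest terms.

Uma's father's ABO genotype from I^B I^B × I^B i: 1/2 I^B I^B, 1/2 I^B i.
Crossing each possibility with the mother I^A I^A and summing P(type AB): 1/2·1 + 1/2·1/2 = 3/4.

3/4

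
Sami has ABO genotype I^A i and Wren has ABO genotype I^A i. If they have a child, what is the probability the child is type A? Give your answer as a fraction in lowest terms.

3/4

ABO cross I^A i × I^A i → offspring phenotypes: 1/4 O, 3/4 A.
So P(type A) = 3/4.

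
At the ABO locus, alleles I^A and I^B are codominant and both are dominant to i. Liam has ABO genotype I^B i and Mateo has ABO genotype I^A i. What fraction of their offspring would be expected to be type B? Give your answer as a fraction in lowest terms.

1/4

ABO cross I^B i × I^A i → offspring phenotypes: 1/4 O, 1/4 A, 1/4 B, 1/4 AB.
So P(type B) = 1/4.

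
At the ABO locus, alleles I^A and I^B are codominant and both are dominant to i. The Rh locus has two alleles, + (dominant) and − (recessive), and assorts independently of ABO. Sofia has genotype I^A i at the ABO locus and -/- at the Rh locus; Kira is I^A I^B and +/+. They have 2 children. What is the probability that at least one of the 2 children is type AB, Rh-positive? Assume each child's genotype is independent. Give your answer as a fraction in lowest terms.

7/16

ABO cross I^A i × I^A I^B → 1/2 A, 1/4 B, 1/4 AB.
Rh cross -/- × +/+ → 1 Rh+; so P(type AB, Rh-positive) = 1/4 × 1 = 1/4 per child.
P(none) = (3/4)^2 = 9/16; P(at least one) = 1 − 9/16 = 7/16.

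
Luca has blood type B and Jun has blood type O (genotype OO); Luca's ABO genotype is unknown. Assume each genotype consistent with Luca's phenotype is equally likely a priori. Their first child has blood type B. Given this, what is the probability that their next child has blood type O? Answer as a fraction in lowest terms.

Possible genotypes: Luca ∈ {BB, BO}; Jun ∈ {OO}.
Weight each parental genotype pair by prior × P(type-B child):
  BB × OO: posterior weight 2/3; P(next child type O) = 0.
  BO × OO: posterior weight 1/3; P(next child type O) = 1/2.
Weighted sum = 1/6.

1/6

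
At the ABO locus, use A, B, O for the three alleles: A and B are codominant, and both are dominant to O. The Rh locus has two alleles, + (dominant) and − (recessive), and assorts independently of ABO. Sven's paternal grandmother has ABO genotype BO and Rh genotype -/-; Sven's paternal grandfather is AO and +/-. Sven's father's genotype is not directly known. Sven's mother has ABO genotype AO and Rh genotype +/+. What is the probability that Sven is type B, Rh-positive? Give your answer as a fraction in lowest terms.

1/8

Sven's father's ABO genotype from BO × AO: 1/4 AB, 1/4 AO, 1/4 BO, 1/4 OO.
Crossing each possibility with the mother AO and summing P(type B): 1/4·1/4 + 1/4·0 + 1/4·1/4 + 1/4·0 = 1/8.
Similarly for Rh via the father's Rh distribution: P(Rh+) = 1.
Independent loci: 1/8 × 1 = 1/8.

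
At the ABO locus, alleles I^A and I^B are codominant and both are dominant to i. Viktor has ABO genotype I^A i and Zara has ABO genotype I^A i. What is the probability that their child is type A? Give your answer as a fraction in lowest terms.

3/4

ABO cross I^A i × I^A i → offspring phenotypes: 1/4 O, 3/4 A.
So P(type A) = 3/4.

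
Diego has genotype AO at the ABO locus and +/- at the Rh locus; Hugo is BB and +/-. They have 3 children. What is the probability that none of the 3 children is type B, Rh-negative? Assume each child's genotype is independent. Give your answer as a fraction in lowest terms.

ABO cross AO × BB → 1/2 B, 1/2 AB.
Rh cross +/- × +/- → 3/4 Rh+, 1/4 Rh-; so P(type B, Rh-negative) = 1/2 × 1/4 = 1/8 per child.
P(not type B, Rh-negative) = 7/8 for one child; (7/8)^3 = 343/512.

343/512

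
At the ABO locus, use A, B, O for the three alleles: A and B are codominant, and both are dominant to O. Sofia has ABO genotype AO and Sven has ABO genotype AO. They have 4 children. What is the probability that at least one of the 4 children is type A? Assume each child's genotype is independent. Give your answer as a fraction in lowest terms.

255/256

ABO cross AO × AO → 1/4 O, 3/4 A.
So P(type A) = 3/4 per child.
P(none) = (1/4)^4 = 1/256; P(at least one) = 1 − 1/256 = 255/256.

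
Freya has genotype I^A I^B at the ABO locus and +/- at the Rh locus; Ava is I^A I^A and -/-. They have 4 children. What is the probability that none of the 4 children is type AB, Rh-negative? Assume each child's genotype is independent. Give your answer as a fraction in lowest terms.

81/256

ABO cross I^A I^B × I^A I^A → 1/2 A, 1/2 AB.
Rh cross +/- × -/- → 1/2 Rh+, 1/2 Rh-; so P(type AB, Rh-negative) = 1/2 × 1/2 = 1/4 per child.
P(not type AB, Rh-negative) = 3/4 for one child; (3/4)^4 = 81/256.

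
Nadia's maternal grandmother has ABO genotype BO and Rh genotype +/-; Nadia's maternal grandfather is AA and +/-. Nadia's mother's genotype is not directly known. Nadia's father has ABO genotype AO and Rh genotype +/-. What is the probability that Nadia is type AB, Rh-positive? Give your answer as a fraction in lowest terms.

3/32

Nadia's mother's ABO genotype from BO × AA: 1/2 AB, 1/2 AO.
Crossing each possibility with the father AO and summing P(type AB): 1/2·1/4 + 1/2·0 = 1/8.
Similarly for Rh via the mother's Rh distribution: P(Rh+) = 3/4.
Independent loci: 1/8 × 3/4 = 3/32.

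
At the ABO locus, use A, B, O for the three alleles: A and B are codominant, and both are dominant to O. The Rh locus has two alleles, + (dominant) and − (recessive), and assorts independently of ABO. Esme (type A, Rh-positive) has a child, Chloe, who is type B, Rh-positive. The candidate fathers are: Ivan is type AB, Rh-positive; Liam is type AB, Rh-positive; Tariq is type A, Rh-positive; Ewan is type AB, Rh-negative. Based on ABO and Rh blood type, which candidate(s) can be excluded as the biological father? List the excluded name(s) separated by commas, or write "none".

A candidate is excluded only if no genotype consistent with his phenotype could produce a type B, Rh-positive child with a type A, Rh-positive mother.
Tariq (type A, Rh+): no genotype consistent with that phenotype can produce a type-B Rh+ child with a type-A mother.

Tariq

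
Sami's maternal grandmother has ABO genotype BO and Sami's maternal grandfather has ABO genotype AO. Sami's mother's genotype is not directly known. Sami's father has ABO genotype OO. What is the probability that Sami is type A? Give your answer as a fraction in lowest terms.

Sami's mother's ABO genotype from BO × AO: 1/4 AB, 1/4 AO, 1/4 BO, 1/4 OO.
Crossing each possibility with the father OO and summing P(type A): 1/4·1/2 + 1/4·1/2 + 1/4·0 + 1/4·0 = 1/4.

1/4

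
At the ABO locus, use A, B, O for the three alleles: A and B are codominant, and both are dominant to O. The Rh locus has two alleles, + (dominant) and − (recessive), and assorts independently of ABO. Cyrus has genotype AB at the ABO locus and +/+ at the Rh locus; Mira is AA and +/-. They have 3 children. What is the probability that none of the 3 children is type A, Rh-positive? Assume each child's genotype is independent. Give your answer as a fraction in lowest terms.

1/8

ABO cross AB × AA → 1/2 A, 1/2 AB.
Rh cross +/+ × +/- → 1 Rh+; so P(type A, Rh-positive) = 1/2 × 1 = 1/2 per child.
P(not type A, Rh-positive) = 1/2 for one child; (1/2)^3 = 1/8.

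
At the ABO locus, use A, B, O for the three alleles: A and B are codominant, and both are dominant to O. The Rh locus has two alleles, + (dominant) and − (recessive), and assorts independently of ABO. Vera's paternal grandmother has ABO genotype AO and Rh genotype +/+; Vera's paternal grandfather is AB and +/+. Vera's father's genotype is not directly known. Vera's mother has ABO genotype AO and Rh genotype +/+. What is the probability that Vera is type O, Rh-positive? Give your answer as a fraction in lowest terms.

1/8

Vera's father's ABO genotype from AO × AB: 1/4 AA, 1/4 AB, 1/4 AO, 1/4 BO.
Crossing each possibility with the mother AO and summing P(type O): 1/4·0 + 1/4·0 + 1/4·1/4 + 1/4·1/4 = 1/8.
Similarly for Rh via the father's Rh distribution: P(Rh+) = 1.
Independent loci: 1/8 × 1 = 1/8.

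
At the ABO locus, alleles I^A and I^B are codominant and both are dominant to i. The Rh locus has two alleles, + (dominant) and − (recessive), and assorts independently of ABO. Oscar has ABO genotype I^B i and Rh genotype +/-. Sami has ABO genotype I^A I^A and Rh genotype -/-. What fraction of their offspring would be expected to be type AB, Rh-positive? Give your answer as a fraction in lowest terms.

1/4

ABO cross I^B i × I^A I^A → offspring phenotypes: 1/2 A, 1/2 AB.
Rh cross +/- × -/- → 1/2 Rh+, 1/2 Rh-.
Independent loci: P(type AB, Rh-positive) = 1/2 × 1/2 = 1/4.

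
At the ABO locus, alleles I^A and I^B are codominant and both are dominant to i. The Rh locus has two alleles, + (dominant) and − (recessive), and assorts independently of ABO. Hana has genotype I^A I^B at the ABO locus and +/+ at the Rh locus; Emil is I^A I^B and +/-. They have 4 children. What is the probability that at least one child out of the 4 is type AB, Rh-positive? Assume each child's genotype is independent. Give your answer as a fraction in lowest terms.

ABO cross I^A I^B × I^A I^B → 1/4 A, 1/4 B, 1/2 AB.
Rh cross +/+ × +/- → 1 Rh+; so P(type AB, Rh-positive) = 1/2 × 1 = 1/2 per child.
P(none) = (1/2)^4 = 1/16; P(at least one) = 1 − 1/16 = 15/16.

15/16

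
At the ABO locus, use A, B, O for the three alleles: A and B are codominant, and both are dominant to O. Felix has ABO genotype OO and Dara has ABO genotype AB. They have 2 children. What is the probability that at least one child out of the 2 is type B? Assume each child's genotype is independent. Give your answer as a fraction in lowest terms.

ABO cross OO × AB → 1/2 A, 1/2 B.
So P(type B) = 1/2 per child.
P(none) = (1/2)^2 = 1/4; P(at least one) = 1 − 1/4 = 3/4.

3/4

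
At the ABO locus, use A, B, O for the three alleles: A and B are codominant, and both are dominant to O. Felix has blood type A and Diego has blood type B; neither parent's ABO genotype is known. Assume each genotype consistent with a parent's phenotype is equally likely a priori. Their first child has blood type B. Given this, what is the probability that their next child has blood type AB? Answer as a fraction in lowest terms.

Possible genotypes: Felix ∈ {AA, AO}; Diego ∈ {BB, BO}.
Weight each parental genotype pair by prior × P(type-B child):
  AO × BB: posterior weight 2/3; P(next child type AB) = 1/2.
  AO × BO: posterior weight 1/3; P(next child type AB) = 1/4.
Weighted sum = 5/12.

5/12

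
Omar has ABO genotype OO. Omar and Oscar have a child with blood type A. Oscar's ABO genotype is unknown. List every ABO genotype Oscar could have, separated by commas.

AA, AB, AO

For each candidate genotype of Oscar, check whether crossing it with OO can produce every observed child phenotype.
  AA → possible child types {A} ✓
  AB → possible child types {A, B} ✓
  AO → possible child types {O, A} ✓
  BB → possible child types {B} ✗
  BO → possible child types {O, B} ✗
  OO → possible child types {O} ✗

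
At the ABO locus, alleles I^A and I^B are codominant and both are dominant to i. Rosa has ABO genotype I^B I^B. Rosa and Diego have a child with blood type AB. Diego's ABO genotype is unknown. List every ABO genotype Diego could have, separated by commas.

For each candidate genotype of Diego, check whether crossing it with I^B I^B can produce every observed child phenotype.
  I^A I^A → possible child types {AB} ✓
  I^A I^B → possible child types {B, AB} ✓
  I^A i → possible child types {B, AB} ✓
  I^B I^B → possible child types {B} ✗
  I^B i → possible child types {B} ✗
  i i → possible child types {B} ✗

I^A I^A, I^A I^B, I^A i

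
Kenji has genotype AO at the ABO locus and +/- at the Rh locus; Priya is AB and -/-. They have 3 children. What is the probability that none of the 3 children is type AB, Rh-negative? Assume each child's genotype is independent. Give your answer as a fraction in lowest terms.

ABO cross AO × AB → 1/2 A, 1/4 B, 1/4 AB.
Rh cross +/- × -/- → 1/2 Rh+, 1/2 Rh-; so P(type AB, Rh-negative) = 1/4 × 1/2 = 1/8 per child.
P(not type AB, Rh-negative) = 7/8 for one child; (7/8)^3 = 343/512.

343/512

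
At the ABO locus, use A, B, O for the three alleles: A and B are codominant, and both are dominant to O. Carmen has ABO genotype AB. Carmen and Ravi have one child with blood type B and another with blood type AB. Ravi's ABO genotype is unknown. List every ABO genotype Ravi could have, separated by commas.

For each candidate genotype of Ravi, check whether crossing it with AB can produce every observed child phenotype.
  AA → possible child types {A, AB} ✗
  AB → possible child types {A, B, AB} ✓
  AO → possible child types {A, B, AB} ✓
  BB → possible child types {B, AB} ✓
  BO → possible child types {A, B, AB} ✓
  OO → possible child types {A, B} ✗

AB, AO, BB, BO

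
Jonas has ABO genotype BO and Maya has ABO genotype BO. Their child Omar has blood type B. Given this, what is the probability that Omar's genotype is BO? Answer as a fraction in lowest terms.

2/3

Cross BO × BO → 1/4 BB, 1/2 BO, 1/4 OO.
Type-B genotypes among offspring: BB (1/4), BO (1/2); total 3/4.
P(BO | type B) = (1/2) / (3/4) = 2/3.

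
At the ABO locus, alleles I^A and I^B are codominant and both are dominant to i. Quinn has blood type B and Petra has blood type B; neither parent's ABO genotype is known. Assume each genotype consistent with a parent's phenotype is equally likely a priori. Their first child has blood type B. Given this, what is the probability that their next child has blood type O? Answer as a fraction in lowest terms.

1/20

Possible genotypes: Quinn ∈ {I^B I^B, I^B i}; Petra ∈ {I^B I^B, I^B i}.
Weight each parental genotype pair by prior × P(type-B child):
  I^B I^B × I^B I^B: posterior weight 4/15; P(next child type O) = 0.
  I^B I^B × I^B i: posterior weight 4/15; P(next child type O) = 0.
  I^B i × I^B I^B: posterior weight 4/15; P(next child type O) = 0.
  I^B i × I^B i: posterior weight 1/5; P(next child type O) = 1/4.
Weighted sum = 1/20.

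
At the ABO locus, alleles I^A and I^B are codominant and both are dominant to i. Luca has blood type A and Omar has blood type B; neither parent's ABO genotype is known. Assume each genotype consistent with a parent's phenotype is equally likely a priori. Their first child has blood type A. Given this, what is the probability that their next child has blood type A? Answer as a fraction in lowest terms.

5/12

Possible genotypes: Luca ∈ {I^A I^A, I^A i}; Omar ∈ {I^B I^B, I^B i}.
Weight each parental genotype pair by prior × P(type-A child):
  I^A I^A × I^B i: posterior weight 2/3; P(next child type A) = 1/2.
  I^A i × I^B i: posterior weight 1/3; P(next child type A) = 1/4.
Weighted sum = 5/12.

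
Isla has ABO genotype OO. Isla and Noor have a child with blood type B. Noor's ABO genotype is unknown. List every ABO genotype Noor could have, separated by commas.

For each candidate genotype of Noor, check whether crossing it with OO can produce every observed child phenotype.
  AA → possible child types {A} ✗
  AB → possible child types {A, B} ✓
  AO → possible child types {O, A} ✗
  BB → possible child types {B} ✓
  BO → possible child types {O, B} ✓
  OO → possible child types {O} ✗

AB, BB, BO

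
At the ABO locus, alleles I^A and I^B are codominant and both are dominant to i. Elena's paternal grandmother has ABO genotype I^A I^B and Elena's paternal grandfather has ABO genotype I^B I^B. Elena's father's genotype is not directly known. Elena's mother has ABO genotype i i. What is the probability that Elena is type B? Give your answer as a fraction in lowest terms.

3/4

Elena's father's ABO genotype from I^A I^B × I^B I^B: 1/2 I^A I^B, 1/2 I^B I^B.
Crossing each possibility with the mother i i and summing P(type B): 1/2·1/2 + 1/2·1 = 3/4.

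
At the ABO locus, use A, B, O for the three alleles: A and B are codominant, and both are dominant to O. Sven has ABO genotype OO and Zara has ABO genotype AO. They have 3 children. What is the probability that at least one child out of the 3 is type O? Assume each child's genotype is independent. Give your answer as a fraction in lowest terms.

7/8

ABO cross OO × AO → 1/2 O, 1/2 A.
So P(type O) = 1/2 per child.
P(none) = (1/2)^3 = 1/8; P(at least one) = 1 − 1/8 = 7/8.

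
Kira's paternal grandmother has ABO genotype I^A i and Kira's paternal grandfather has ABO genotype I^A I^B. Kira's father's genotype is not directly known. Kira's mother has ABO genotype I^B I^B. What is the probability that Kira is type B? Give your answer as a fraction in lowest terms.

Kira's father's ABO genotype from I^A i × I^A I^B: 1/4 I^A I^A, 1/4 I^A I^B, 1/4 I^A i, 1/4 I^B i.
Crossing each possibility with the mother I^B I^B and summing P(type B): 1/4·0 + 1/4·1/2 + 1/4·1/2 + 1/4·1 = 1/2.

1/2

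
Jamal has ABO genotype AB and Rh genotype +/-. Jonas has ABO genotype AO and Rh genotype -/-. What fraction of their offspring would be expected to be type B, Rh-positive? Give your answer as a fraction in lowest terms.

ABO cross AB × AO → offspring phenotypes: 1/2 A, 1/4 B, 1/4 AB.
Rh cross +/- × -/- → 1/2 Rh+, 1/2 Rh-.
Independent loci: P(type B, Rh-positive) = 1/4 × 1/2 = 1/8.

1/8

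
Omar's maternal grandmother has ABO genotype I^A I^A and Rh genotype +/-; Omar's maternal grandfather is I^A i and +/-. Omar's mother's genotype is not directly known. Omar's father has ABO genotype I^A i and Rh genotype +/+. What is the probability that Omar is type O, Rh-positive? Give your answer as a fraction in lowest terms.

Omar's mother's ABO genotype from I^A I^A × I^A i: 1/2 I^A I^A, 1/2 I^A i.
Crossing each possibility with the father I^A i and summing P(type O): 1/2·0 + 1/2·1/4 = 1/8.
Similarly for Rh via the mother's Rh distribution: P(Rh+) = 1.
Independent loci: 1/8 × 1 = 1/8.

1/8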